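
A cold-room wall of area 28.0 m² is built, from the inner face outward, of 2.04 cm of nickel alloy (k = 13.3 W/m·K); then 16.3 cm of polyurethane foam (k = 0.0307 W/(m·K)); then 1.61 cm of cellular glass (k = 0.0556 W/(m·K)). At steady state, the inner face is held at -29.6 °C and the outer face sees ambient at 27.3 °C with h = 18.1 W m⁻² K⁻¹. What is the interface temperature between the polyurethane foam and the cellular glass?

T = 23.8 °C

Treat each layer as a resistance in series:
  R_nickel alloy = L/(kA) = 0.0204/(13.3·28.0) = 5.478×10^-5 K/W
  R_polyurethane foam = L/(kA) = 0.163/(0.0307·28.0) = 0.1896 K/W
  R_cellular glass = L/(kA) = 0.0161/(0.0556·28.0) = 0.01034 K/W
  R_conv,out = 1/(hA) = 1/(18.1·28.0) = 0.001973 K/W
ΣR = 5.478×10^-5 + 0.1896 + 0.01034 + 0.001973 = 0.2020 K/W
Q = ΔT/ΣR = (-29.6 °C − 27.3 °C)/0.2020 = -281.7 W
From the inner boundary to the polyurethane foam/cellular glass interface, ΣR_partial = 0.1897 K/W.
T_interface = T_in − Q·ΣR_partial = -29.6 °C − (-281.7)(0.1897) = 23.8 °C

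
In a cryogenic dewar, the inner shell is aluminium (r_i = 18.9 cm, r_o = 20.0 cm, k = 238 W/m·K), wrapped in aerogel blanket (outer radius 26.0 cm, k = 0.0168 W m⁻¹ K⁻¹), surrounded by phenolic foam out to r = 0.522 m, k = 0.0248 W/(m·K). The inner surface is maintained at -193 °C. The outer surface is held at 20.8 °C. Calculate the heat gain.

Q = 18.3 W

Resistance network (inner→outer):
  R_aluminium = (1/0.189 − 1/0.200)/(4πk) = 0.2910/(4π·238) = 9.730×10^-5 K/W
  R_aerogel blanket = (1/0.200 − 1/0.260)/(4πk) = 1.154/(4π·0.0168) = 5.465 K/W
  R_phenolic foam = (1/0.260 − 1/0.522)/(4πk) = 1.930/(4π·0.0248) = 6.194 K/W
ΣR = 9.730×10^-5 + 5.465 + 6.194 = 11.66 K/W
Q = ΔT/ΣR = (-193 °C − 20.8 °C)/11.66 = -18.3 W
(Negative Q ⇒ heat flows inward; heat gain = 18.3 W.)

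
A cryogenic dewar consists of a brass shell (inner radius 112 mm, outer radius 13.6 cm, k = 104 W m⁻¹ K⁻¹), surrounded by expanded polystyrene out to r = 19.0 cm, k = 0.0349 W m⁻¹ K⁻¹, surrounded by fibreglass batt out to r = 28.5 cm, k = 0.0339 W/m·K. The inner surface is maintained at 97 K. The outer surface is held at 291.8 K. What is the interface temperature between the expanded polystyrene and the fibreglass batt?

T = 201.5 K

Resistance network (inner→outer):
  R_brass = (1/0.112 − 1/0.136)/(4πk) = 1.576/(4π·104) = 0.001206 K/W
  R_expanded polystyrene = (1/0.136 − 1/0.190)/(4πk) = 2.090/(4π·0.0349) = 4.765 K/W
  R_fibreglass batt = (1/0.190 − 1/0.285)/(4πk) = 1.754/(4π·0.0339) = 4.118 K/W
ΣR = 0.001206 + 4.765 + 4.118 = 8.884 K/W
Q = ΔT/ΣR = (97 K − 291.8 K)/8.884 = -21.93 W
From the inner boundary to the expanded polystyrene/fibreglass batt interface, ΣR_partial = 4.766 K/W.
T_interface = T_in − Q·ΣR_partial = 97 K − (-21.93)(4.766) = 201.5 K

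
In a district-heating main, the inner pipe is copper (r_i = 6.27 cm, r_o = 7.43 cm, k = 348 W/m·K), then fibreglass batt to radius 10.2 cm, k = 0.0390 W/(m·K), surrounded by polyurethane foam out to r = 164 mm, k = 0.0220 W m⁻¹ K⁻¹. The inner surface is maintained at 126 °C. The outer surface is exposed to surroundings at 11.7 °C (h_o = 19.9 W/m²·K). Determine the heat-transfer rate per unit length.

Treat each layer as a resistance in series:
  R'_copper = ln(0.0743/0.0627)/(2πk) = 0.1697/(2π·348) = 7.763×10^-5 m·K/W
  R'_fibreglass batt = ln(0.102/0.0743)/(2πk) = 0.3169/(2π·0.0390) = 1.293 m·K/W
  R'_polyurethane foam = ln(0.164/0.102)/(2πk) = 0.4749/(2π·0.0220) = 3.436 m·K/W
  R'_conv,out = 1/(2πr h) = 1/(2π·0.164·19.9) = 0.04877 m·K/W
ΣR = 7.763×10^-5 + 1.293 + 3.436 + 0.04877 = 4.778 m·K/W
Q' = ΔT/ΣR = (126 °C − 11.7 °C)/4.778 = 23.9 W/m

Q' = 23.9 W/m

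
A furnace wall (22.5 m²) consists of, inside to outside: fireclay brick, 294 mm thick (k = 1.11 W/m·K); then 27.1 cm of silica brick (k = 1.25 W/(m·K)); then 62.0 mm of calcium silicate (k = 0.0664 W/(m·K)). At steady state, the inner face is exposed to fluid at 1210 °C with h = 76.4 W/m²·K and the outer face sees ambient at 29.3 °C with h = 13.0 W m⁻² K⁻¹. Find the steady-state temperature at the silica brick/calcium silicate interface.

T = 822 °C

Resistance network (inner→outer):
  R_conv,in = 1/(hA) = 1/(76.4·22.5) = 5.817×10^-4 K/W
  R_fireclay brick = L/(kA) = 0.294/(1.11·22.5) = 0.01177 K/W
  R_silica brick = L/(kA) = 0.271/(1.25·22.5) = 0.009636 K/W
  R_calcium silicate = L/(kA) = 0.0620/(0.0664·22.5) = 0.04150 K/W
  R_conv,out = 1/(hA) = 1/(13.0·22.5) = 0.003419 K/W
ΣR = 5.817×10^-4 + 0.01177 + 0.009636 + 0.04150 + 0.003419 = 0.06691 K/W
Q = ΔT/ΣR = (1210 °C − 29.3 °C)/0.06691 = 17650 W
From the inner boundary to the silica brick/calcium silicate interface, ΣR_partial = 0.02199 K/W.
T_interface = T_in − Q·ΣR_partial = 1210 °C − (17650)(0.02199) = 822 °C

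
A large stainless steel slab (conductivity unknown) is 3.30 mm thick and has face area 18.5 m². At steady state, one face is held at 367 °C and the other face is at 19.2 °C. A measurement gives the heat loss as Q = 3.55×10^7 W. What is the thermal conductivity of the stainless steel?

k = 18.2 W/m·K

ΣR = ΔT/Q = |367 − 19.2|/3.55×10^7 = 9.797×10^-6 K/W
L/(kA) = 9.797×10^-6 ⇒ k = 0.00330/(9.797×10^-6·18.5) = 18.2 W/m·K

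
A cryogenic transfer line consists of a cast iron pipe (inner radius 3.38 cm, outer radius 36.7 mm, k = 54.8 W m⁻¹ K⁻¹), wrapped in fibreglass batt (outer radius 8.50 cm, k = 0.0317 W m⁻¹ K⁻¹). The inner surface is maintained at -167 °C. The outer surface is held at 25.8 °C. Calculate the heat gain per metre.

Treat each layer as a resistance in series:
  R'_cast iron = ln(0.0367/0.0338)/(2πk) = 0.08232/(2π·54.8) = 2.391×10^-4 m·K/W
  R'_fibreglass batt = ln(0.0850/0.0367)/(2πk) = 0.8399/(2π·0.0317) = 4.217 m·K/W
ΣR = 2.391×10^-4 + 4.217 = 4.217 m·K/W
Q' = ΔT/ΣR = (-167 °C − 25.8 °C)/4.217 = -45.7 W/m
(Negative Q' ⇒ heat flows inward; heat gain = 45.7 W/m.)

Q' = 45.7 W/m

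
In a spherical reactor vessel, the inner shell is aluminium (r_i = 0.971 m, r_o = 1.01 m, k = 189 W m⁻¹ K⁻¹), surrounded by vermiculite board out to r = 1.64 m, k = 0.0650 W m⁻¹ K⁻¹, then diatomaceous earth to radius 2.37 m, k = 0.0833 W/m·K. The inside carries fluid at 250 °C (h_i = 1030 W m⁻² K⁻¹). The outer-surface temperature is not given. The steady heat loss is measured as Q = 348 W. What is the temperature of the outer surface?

Series resistances:
  R_conv,in = 1/(4πr²h) = 1/(4π·0.971²·1030) = 8.194×10^-5 K/W
  R_aluminium = (1/0.971 − 1/1.01)/(4πk) = 0.03977/(4π·189) = 1.674×10^-5 K/W
  R_vermiculite board = (1/1.01 − 1/1.64)/(4πk) = 0.3803/(4π·0.0650) = 0.4656 K/W
  R_diatomaceous earth = (1/1.64 − 1/2.37)/(4πk) = 0.1878/(4π·0.0833) = 0.1794 K/W
ΣR = 0.6452 K/W
ΔT = Q·ΣR = 348 × 0.6452 = 224.5 K
Heat flows outward, so T_out = T_in − ΔT = 250 − 224.5 = 25.5 °C

T_out = 25.5 °C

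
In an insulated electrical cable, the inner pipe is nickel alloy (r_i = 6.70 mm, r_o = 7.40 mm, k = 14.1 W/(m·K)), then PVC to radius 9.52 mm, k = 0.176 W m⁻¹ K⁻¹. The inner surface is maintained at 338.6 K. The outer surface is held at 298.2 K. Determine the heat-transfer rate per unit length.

Q' = 176 W/m

Series thermal resistances, inner to outer:
  R'_nickel alloy = ln(0.00740/0.00670)/(2πk) = 0.09937/(2π·14.1) = 0.001122 m·K/W
  R'_PVC = ln(0.00952/0.00740)/(2πk) = 0.2519/(2π·0.176) = 0.2278 m·K/W
ΣR = 0.001122 + 0.2278 = 0.2289 m·K/W
Q' = ΔT/ΣR = (338.6 K − 298.2 K)/0.2289 = 176 W/m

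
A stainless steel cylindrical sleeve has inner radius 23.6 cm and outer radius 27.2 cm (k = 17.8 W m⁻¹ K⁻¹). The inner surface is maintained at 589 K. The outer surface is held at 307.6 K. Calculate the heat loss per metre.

Q' = 2.22×10^5 W/m

Q' = 2πk·ΔT/ln(r₂/r₁) = 2π × 17.8 × 281.4 / ln(0.272/0.236) = 2.22×10^5 W/m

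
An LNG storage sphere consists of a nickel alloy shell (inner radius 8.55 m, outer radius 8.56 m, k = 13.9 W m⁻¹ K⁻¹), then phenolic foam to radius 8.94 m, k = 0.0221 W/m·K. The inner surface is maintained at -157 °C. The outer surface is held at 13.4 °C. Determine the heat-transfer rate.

Q = 9530 W

Treat each layer as a resistance in series:
  R_nickel alloy = (1/8.55 − 1/8.56)/(4πk) = 1.366×10^-4/(4π·13.9) = 7.822×10^-7 K/W
  R_phenolic foam = (1/8.56 − 1/8.94)/(4πk) = 0.004966/(4π·0.0221) = 0.01788 K/W
ΣR = 7.822×10^-7 + 0.01788 = 0.01788 K/W
Q = ΔT/ΣR = (-157 °C − 13.4 °C)/0.01788 = -9530 W
(Negative Q ⇒ heat flows inward; heat gain = 9530 W.)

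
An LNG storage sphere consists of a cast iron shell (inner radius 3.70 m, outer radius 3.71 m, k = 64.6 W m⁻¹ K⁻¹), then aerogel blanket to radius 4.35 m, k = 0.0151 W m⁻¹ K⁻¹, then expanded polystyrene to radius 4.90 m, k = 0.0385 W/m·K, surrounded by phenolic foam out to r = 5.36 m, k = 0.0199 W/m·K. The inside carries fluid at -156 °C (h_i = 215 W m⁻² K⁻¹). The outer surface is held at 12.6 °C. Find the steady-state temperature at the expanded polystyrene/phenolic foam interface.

T = -22.9 °C

Resistance network (inner→outer):
  R_conv,in = 1/(4πr²h) = 1/(4π·3.70²·215) = 2.704×10^-5 K/W
  R_cast iron = (1/3.70 − 1/3.71)/(4πk) = 7.285×10^-4/(4π·64.6) = 8.974×10^-7 K/W
  R_aerogel blanket = (1/3.71 − 1/4.35)/(4πk) = 0.03966/(4π·0.0151) = 0.2090 K/W
  R_expanded polystyrene = (1/4.35 − 1/4.90)/(4πk) = 0.02580/(4π·0.0385) = 0.05333 K/W
  R_phenolic foam = (1/4.90 − 1/5.36)/(4πk) = 0.01751/(4π·0.0199) = 0.07004 K/W
ΣR = 2.704×10^-5 + 8.974×10^-7 + 0.2090 + 0.05333 + 0.07004 = 0.3324 K/W
Q = ΔT/ΣR = (-156 °C − 12.6 °C)/0.3324 = -507.2 W
From the inner boundary to the expanded polystyrene/phenolic foam interface, ΣR_partial = 0.2624 K/W.
T_interface = T_in − Q·ΣR_partial = -156 °C − (-507.2)(0.2624) = -22.9 °C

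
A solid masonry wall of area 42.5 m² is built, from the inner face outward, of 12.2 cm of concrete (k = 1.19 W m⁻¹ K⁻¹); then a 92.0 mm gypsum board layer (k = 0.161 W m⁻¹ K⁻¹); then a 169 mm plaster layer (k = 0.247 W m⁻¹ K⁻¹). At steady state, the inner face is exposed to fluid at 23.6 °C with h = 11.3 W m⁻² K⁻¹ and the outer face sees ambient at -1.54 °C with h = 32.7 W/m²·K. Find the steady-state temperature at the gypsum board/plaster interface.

T = 10.6 °C

Treat each layer as a resistance in series:
  R_conv,in = 1/(hA) = 1/(11.3·42.5) = 0.002082 K/W
  R_concrete = L/(kA) = 0.122/(1.19·42.5) = 0.002412 K/W
  R_gypsum board = L/(kA) = 0.0920/(0.161·42.5) = 0.01345 K/W
  R_plaster = L/(kA) = 0.169/(0.247·42.5) = 0.01610 K/W
  R_conv,out = 1/(hA) = 1/(32.7·42.5) = 7.196×10^-4 K/W
ΣR = 0.002082 + 0.002412 + 0.01345 + 0.01610 + 7.196×10^-4 = 0.03476 K/W
Q = ΔT/ΣR = (23.6 °C − -1.54 °C)/0.03476 = 723.2 W
From the inner boundary to the gypsum board/plaster interface, ΣR_partial = 0.01794 K/W.
T_interface = T_in − Q·ΣR_partial = 23.6 °C − (723.2)(0.01794) = 10.6 °C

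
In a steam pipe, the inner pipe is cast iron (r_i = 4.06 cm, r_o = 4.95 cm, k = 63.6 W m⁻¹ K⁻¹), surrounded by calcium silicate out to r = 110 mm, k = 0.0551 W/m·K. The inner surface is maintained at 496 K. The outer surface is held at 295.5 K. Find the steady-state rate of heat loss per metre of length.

Resistance network (inner→outer):
  R'_cast iron = ln(0.0495/0.0406)/(2πk) = 0.1982/(2π·63.6) = 4.960×10^-4 m·K/W
  R'_calcium silicate = ln(0.110/0.0495)/(2πk) = 0.7985/(2π·0.0551) = 2.306 m·K/W
ΣR = 4.960×10^-4 + 2.306 = 2.306 m·K/W
Q' = ΔT/ΣR = (496 K − 295.5 K)/2.306 = 86.9 W/m

Q' = 86.9 W/m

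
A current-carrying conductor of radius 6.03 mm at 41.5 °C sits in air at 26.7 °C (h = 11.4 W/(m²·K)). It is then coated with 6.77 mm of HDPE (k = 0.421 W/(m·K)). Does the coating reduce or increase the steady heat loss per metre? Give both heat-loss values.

increases: 6.39 → 10.8 W/m

Critical radius for a cylinder: r_cr = k/h = 0.0369 m = 3.69 cm.
Outer radius after coating: r₂ = 0.00603 + 0.00677 = 0.01280 m.
Since r₁ < r_cr and r₂ ≤ r_cr, the coating moves toward the maximum at r_cr — heat loss rises.
Bare: R = 1/(2πr₁h) = 2.315 m·K/W; Q = 14.8/2.315 = 6.39 W/m.
Coated: R = R_cond + R_conv = 1.375 m·K/W; Q = 14.8/1.375 = 10.8 W/m.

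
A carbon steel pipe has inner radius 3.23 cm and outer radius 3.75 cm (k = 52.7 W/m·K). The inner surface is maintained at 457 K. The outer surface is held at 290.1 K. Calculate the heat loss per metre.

Q' = 370 kW/m

Q' = 2πk·ΔT/ln(r₂/r₁) = 2π × 52.7 × 166.9 / ln(0.0375/0.0323) = 3.70×10^5 W/m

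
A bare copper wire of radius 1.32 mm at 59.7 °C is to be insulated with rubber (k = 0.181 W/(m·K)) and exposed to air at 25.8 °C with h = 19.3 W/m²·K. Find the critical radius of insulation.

r_cr = 0.938 cm

For a cylinder, r_cr = k_ins/h = 0.181/19.3 = 0.00938 m = 0.938 cm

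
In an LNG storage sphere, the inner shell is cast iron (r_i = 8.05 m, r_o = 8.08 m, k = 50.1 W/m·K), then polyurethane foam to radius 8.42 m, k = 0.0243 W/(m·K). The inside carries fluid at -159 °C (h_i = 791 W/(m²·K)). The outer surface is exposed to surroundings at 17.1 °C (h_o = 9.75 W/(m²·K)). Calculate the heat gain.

Treat each layer as a resistance in series:
  R_conv,in = 1/(4πr²h) = 1/(4π·8.05²·791) = 1.552×10^-6 K/W
  R_cast iron = (1/8.05 − 1/8.08)/(4πk) = 4.612×10^-4/(4π·50.1) = 7.326×10^-7 K/W
  R_polyurethane foam = (1/8.08 − 1/8.42)/(4πk) = 0.004998/(4π·0.0243) = 0.01637 K/W
  R_conv,out = 1/(4πr²h) = 1/(4π·8.42²·9.75) = 1.151×10^-4 K/W
ΣR = 1.552×10^-6 + 7.326×10^-7 + 0.01637 + 1.151×10^-4 = 0.01649 K/W
Q = ΔT/ΣR = (-159 °C − 17.1 °C)/0.01649 = -10700 W
(Negative Q ⇒ heat flows inward; heat gain = 10700 W.)

Q = 10700 W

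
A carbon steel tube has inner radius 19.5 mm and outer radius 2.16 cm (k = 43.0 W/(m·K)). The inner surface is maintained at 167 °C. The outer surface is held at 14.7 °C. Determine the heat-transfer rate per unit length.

Q' = 402 kW/m

Q' = 2πk·ΔT/ln(r₂/r₁) = 2π × 43.0 × 152.3 / ln(0.0216/0.0195) = 4.02×10^5 W/m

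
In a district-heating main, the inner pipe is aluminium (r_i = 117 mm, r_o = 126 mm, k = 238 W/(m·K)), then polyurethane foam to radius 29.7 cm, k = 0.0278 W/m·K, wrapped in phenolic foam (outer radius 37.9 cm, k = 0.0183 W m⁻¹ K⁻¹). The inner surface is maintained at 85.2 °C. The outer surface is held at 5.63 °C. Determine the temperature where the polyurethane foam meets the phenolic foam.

Series thermal resistances, inner to outer:
  R'_aluminium = ln(0.126/0.117)/(2πk) = 0.07411/(2π·238) = 4.956×10^-5 m·K/W
  R'_polyurethane foam = ln(0.297/0.126)/(2πk) = 0.8575/(2π·0.0278) = 4.909 m·K/W
  R'_phenolic foam = ln(0.379/0.297)/(2πk) = 0.2438/(2π·0.0183) = 2.120 m·K/W
ΣR = 4.956×10^-5 + 4.909 + 2.120 = 7.029 m·K/W
Q' = ΔT/ΣR = (85.2 °C − 5.63 °C)/7.029 = 11.32 W/m
From the inner boundary to the polyurethane foam/phenolic foam interface, ΣR_partial = 4.909 m·K/W.
T_interface = T_in − Q'·ΣR_partial = 85.2 °C − (11.32)(4.909) = 29.6 °C

T = 29.6 °C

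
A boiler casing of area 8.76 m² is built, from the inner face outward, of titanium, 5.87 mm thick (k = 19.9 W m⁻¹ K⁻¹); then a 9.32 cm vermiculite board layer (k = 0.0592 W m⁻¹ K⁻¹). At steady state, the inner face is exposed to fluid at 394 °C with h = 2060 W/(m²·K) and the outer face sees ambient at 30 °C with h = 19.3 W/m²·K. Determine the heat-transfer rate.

Q = 1960 W

Treat each layer as a resistance in series:
  R_conv,in = 1/(hA) = 1/(2060·8.76) = 5.542×10^-5 K/W
  R_titanium = L/(kA) = 0.00587/(19.9·8.76) = 3.367×10^-5 K/W
  R_vermiculite board = L/(kA) = 0.0932/(0.0592·8.76) = 0.1797 K/W
  R_conv,out = 1/(hA) = 1/(19.3·8.76) = 0.005915 K/W
ΣR = 5.542×10^-5 + 3.367×10^-5 + 0.1797 + 0.005915 = 0.1857 K/W
Q = ΔT/ΣR = (394 °C − 30 °C)/0.1857 = 1960 W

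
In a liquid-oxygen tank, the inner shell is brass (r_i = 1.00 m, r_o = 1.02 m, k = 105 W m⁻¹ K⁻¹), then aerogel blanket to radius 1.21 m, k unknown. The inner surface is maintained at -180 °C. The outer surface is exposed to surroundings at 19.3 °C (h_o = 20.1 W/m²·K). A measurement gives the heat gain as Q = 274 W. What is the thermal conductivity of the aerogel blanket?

k = 0.0169 W/m·K

ΣR = ΔT/Q = |-180 − 19.3|/274 = 0.7274 K/W
Known resistances:
  R_brass = (1/1.00 − 1/1.02)/(4πk) = 0.01961/(4π·105) = 1.486×10^-5 K/W
  R_conv,out = 1/(4πr²h) = 1/(4π·1.21²·20.1) = 0.002704 K/W
R_aerogel blanket = ΣR − ΣR_known = 0.7274 − 0.002719 = 0.7247 K/W
(1/r₁−1/r₂)/(4πk) = 0.7247 ⇒ k = 0.1539/(4π·0.7247) = 0.0169 W/m·K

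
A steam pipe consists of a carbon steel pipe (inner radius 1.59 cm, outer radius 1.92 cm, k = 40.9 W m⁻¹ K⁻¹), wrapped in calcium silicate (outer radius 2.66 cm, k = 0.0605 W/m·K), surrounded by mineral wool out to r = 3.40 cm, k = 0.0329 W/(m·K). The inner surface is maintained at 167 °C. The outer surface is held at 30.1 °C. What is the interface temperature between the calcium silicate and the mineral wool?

T = 110 °C

Treat each layer as a resistance in series:
  R'_carbon steel = ln(0.0192/0.0159)/(2πk) = 0.1886/(2π·40.9) = 7.339×10^-4 m·K/W
  R'_calcium silicate = ln(0.0266/0.0192)/(2πk) = 0.3260/(2π·0.0605) = 0.8576 m·K/W
  R'_mineral wool = ln(0.0340/0.0266)/(2πk) = 0.2454/(2π·0.0329) = 1.187 m·K/W
ΣR = 7.339×10^-4 + 0.8576 + 1.187 = 2.045 m·K/W
Q' = ΔT/ΣR = (167 °C − 30.1 °C)/2.045 = 66.94 W/m
From the inner boundary to the calcium silicate/mineral wool interface, ΣR_partial = 0.8583 m·K/W.
T_interface = T_in − Q'·ΣR_partial = 167 °C − (66.94)(0.8583) = 110 °C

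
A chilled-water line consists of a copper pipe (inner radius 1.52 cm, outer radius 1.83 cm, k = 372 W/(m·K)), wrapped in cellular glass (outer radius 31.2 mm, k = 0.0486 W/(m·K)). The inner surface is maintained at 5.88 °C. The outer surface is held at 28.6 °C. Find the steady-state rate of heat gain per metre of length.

Q' = 13.0 W/m

Series thermal resistances, inner to outer:
  R'_copper = ln(0.0183/0.0152)/(2πk) = 0.1856/(2π·372) = 7.941×10^-5 m·K/W
  R'_cellular glass = ln(0.0312/0.0183)/(2πk) = 0.5335/(2π·0.0486) = 1.747 m·K/W
ΣR = 7.941×10^-5 + 1.747 = 1.747 m·K/W
Q' = ΔT/ΣR = (5.88 °C − 28.6 °C)/1.747 = -13.0 W/m
(Negative Q' ⇒ heat flows inward; heat gain = 13.0 W/m.)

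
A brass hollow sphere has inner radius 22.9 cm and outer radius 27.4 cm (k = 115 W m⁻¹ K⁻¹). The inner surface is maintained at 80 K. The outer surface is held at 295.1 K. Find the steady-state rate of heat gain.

Q = 4.33×10^5 W

Q = 4πk·ΔT/(1/r₁ − 1/r₂) = 4π × 115 × 215.1 / (1/0.229 − 1/0.274) = 4.33×10^5 W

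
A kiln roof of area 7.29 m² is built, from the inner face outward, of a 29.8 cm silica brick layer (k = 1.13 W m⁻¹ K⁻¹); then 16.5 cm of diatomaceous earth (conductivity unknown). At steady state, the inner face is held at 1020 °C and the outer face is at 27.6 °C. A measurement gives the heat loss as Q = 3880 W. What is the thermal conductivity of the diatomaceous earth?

k = 0.103 W/m·K

ΣR = ΔT/Q = |1020 − 27.6|/3880 = 0.2558 K/W
Known resistances:
  R_silica brick = L/(kA) = 0.298/(1.13·7.29) = 0.03618 K/W
R_diatomaceous earth = ΣR − ΣR_known = 0.2558 − 0.03618 = 0.2196 K/W
L/(kA) = 0.2196 ⇒ k = 0.165/(0.2196·7.29) = 0.103 W/m·K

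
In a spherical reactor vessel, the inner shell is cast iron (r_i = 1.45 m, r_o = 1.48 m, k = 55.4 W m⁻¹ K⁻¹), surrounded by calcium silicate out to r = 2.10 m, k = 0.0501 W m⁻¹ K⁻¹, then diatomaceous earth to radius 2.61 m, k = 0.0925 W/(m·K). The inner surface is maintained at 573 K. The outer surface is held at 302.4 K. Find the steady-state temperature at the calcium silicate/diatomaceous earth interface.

T = 357.0 K

Resistance network (inner→outer):
  R_cast iron = (1/1.45 − 1/1.48)/(4πk) = 0.01398/(4π·55.4) = 2.008×10^-5 K/W
  R_calcium silicate = (1/1.48 − 1/2.10)/(4πk) = 0.1995/(4π·0.0501) = 0.3169 K/W
  R_diatomaceous earth = (1/2.10 − 1/2.61)/(4πk) = 0.09305/(4π·0.0925) = 0.08005 K/W
ΣR = 2.008×10^-5 + 0.3169 + 0.08005 = 0.3970 K/W
Q = ΔT/ΣR = (573 K − 302.4 K)/0.3970 = 681.6 W
From the inner boundary to the calcium silicate/diatomaceous earth interface, ΣR_partial = 0.3169 K/W.
T_interface = T_in − Q·ΣR_partial = 573 K − (681.6)(0.3169) = 357.0 K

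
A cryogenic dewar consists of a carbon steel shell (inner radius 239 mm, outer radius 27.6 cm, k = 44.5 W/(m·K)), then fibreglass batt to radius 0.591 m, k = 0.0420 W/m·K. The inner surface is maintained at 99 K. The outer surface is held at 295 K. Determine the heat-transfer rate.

Resistance network (inner→outer):
  R_carbon steel = (1/0.239 − 1/0.276)/(4πk) = 0.5609/(4π·44.5) = 0.001003 K/W
  R_fibreglass batt = (1/0.276 − 1/0.591)/(4πk) = 1.931/(4π·0.0420) = 3.659 K/W
ΣR = 0.001003 + 3.659 = 3.660 K/W
Q = ΔT/ΣR = (99 K − 295 K)/3.660 = -53.6 W
(Negative Q ⇒ heat flows inward; heat gain = 53.6 W.)

Q = 53.6 W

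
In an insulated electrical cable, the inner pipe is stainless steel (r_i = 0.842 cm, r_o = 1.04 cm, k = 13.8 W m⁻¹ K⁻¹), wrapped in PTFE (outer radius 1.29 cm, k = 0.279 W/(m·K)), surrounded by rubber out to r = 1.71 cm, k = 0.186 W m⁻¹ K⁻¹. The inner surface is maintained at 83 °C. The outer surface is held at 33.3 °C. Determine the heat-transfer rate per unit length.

Treat each layer as a resistance in series:
  R'_stainless steel = ln(0.0104/0.00842)/(2πk) = 0.2112/(2π·13.8) = 0.002436 m·K/W
  R'_PTFE = ln(0.0129/0.0104)/(2πk) = 0.2154/(2π·0.279) = 0.1229 m·K/W
  R'_rubber = ln(0.0171/0.0129)/(2πk) = 0.2819/(2π·0.186) = 0.2412 m·K/W
ΣR = 0.002436 + 0.1229 + 0.2412 = 0.3665 m·K/W
Q' = ΔT/ΣR = (83 °C − 33.3 °C)/0.3665 = 136 W/m

Q' = 136 W/m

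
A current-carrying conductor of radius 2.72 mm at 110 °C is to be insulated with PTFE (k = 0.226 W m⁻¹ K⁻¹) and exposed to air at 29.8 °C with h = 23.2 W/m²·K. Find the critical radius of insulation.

r_cr = 0.974 cm

For a cylinder, r_cr = k_ins/h = 0.226/23.2 = 0.00974 m = 0.974 cm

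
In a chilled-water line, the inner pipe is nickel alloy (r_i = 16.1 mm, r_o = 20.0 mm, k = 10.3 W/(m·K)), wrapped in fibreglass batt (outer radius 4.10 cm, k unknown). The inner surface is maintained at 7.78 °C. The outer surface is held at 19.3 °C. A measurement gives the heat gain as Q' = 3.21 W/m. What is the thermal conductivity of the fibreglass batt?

k = 0.0319 W/m·K

ΣR = ΔT/Q' = |7.78 − 19.3|/3.21 = 3.589 m·K/W
Known resistances:
  R'_nickel alloy = ln(0.0200/0.0161)/(2πk) = 0.2169/(2π·10.3) = 0.003352 m·K/W
R_fibreglass batt = ΣR − ΣR_known = 3.589 − 0.003352 = 3.586 m·K/W
ln(r₂/r₁)/(2πk) = 3.586 ⇒ k = 0.7178/(2π·3.586) = 0.0319 W/m·K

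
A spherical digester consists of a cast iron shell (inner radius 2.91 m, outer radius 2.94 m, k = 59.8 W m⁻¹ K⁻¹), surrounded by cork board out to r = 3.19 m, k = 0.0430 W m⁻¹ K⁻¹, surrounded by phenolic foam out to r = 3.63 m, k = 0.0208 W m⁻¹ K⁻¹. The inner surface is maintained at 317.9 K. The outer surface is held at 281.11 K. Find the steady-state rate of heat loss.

Q = 189 W

Resistance network (inner→outer):
  R_cast iron = (1/2.91 − 1/2.94)/(4πk) = 0.003507/(4π·59.8) = 4.666×10^-6 K/W
  R_cork board = (1/2.94 − 1/3.19)/(4πk) = 0.02666/(4π·0.0430) = 0.04933 K/W
  R_phenolic foam = (1/3.19 − 1/3.63)/(4πk) = 0.03800/(4π·0.0208) = 0.1454 K/W
ΣR = 4.666×10^-6 + 0.04933 + 0.1454 = 0.1947 K/W
Q = ΔT/ΣR = (317.9 K − 281.11 K)/0.1947 = 189 W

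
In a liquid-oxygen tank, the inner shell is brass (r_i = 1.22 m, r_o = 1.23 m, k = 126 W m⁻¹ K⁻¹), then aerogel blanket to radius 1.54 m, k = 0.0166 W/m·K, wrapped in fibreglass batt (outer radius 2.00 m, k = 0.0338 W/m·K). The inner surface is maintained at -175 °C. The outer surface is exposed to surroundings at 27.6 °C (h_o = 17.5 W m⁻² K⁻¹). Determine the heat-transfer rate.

Treat each layer as a resistance in series:
  R_brass = (1/1.22 − 1/1.23)/(4πk) = 0.006664/(4π·126) = 4.209×10^-6 K/W
  R_aerogel blanket = (1/1.23 − 1/1.54)/(4πk) = 0.1637/(4π·0.0166) = 0.7845 K/W
  R_fibreglass batt = (1/1.54 − 1/2.00)/(4πk) = 0.1494/(4π·0.0338) = 0.3516 K/W
  R_conv,out = 1/(4πr²h) = 1/(4π·2.00²·17.5) = 0.001137 K/W
ΣR = 4.209×10^-6 + 0.7845 + 0.3516 + 0.001137 = 1.137 K/W
Q = ΔT/ΣR = (-175 °C − 27.6 °C)/1.137 = -178 W
(Negative Q ⇒ heat flows inward; heat gain = 178 W.)

Q = 178 W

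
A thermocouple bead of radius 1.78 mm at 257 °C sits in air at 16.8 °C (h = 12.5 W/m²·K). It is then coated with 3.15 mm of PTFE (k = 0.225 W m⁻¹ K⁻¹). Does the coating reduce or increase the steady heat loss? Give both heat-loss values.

increases: 0.120 → 0.618 W

Critical radius for a sphere: r_cr = 2k/h = 0.0360 m = 3.60 cm.
Outer radius after coating: r₂ = 0.00178 + 0.00315 = 0.00493 m.
Since r₁ < r_cr and r₂ ≤ r_cr, the coating moves toward the maximum at r_cr — heat loss rises.
Bare: R = 1/(4πr₁²h) = 2009 K/W; Q = 240.2/2009 = 0.120 W.
Coated: R = R_cond + R_conv = 388.9 K/W; Q = 240.2/388.9 = 0.618 W.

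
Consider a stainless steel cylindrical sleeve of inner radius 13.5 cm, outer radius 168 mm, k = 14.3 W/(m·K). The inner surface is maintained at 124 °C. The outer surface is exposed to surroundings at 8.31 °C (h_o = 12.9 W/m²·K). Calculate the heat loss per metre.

Q' = 1520 W/m

Resistance network (inner→outer):
  R'_stainless steel = ln(0.168/0.135)/(2πk) = 0.2187/(2π·14.3) = 0.002434 m·K/W
  R'_conv,out = 1/(2πr h) = 1/(2π·0.168·12.9) = 0.07344 m·K/W
ΣR = 0.002434 + 0.07344 = 0.07587 m·K/W
Q' = ΔT/ΣR = (124 °C − 8.31 °C)/0.07587 = 1520 W/m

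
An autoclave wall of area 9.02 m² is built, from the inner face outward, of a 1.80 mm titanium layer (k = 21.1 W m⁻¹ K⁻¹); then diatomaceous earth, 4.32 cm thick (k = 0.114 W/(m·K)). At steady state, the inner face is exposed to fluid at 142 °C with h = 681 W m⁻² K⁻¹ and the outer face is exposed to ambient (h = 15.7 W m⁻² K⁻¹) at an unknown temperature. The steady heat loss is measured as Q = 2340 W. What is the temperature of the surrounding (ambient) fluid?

T_out = 26.8 °C

Sum the resistances:
  R_conv,in = 1/(hA) = 1/(681·9.02) = 1.628×10^-4 K/W
  R_titanium = L/(kA) = 0.00180/(21.1·9.02) = 9.458×10^-6 K/W
  R_diatomaceous earth = L/(kA) = 0.0432/(0.114·9.02) = 0.04201 K/W
  R_conv,out = 1/(hA) = 1/(15.7·9.02) = 0.007061 K/W
ΣR = 0.04925 K/W
ΔT = Q·ΣR = 2340 × 0.04925 = 115.2 K
Heat flows outward, so T_out = T_in − ΔT = 142 − 115.2 = 26.8 °C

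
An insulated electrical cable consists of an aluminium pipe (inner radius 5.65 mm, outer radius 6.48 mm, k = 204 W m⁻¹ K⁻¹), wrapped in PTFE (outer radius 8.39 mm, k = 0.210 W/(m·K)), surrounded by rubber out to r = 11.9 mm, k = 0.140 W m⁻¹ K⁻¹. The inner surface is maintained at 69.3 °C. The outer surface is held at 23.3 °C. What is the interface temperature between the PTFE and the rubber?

Series thermal resistances, inner to outer:
  R'_aluminium = ln(0.00648/0.00565)/(2πk) = 0.1371/(2π·204) = 1.069×10^-4 m·K/W
  R'_PTFE = ln(0.00839/0.00648)/(2πk) = 0.2583/(2π·0.210) = 0.1958 m·K/W
  R'_rubber = ln(0.0119/0.00839)/(2πk) = 0.3495/(2π·0.140) = 0.3973 m·K/W
ΣR = 1.069×10^-4 + 0.1958 + 0.3973 = 0.5932 m·K/W
Q' = ΔT/ΣR = (69.3 °C − 23.3 °C)/0.5932 = 77.55 W/m
From the inner boundary to the PTFE/rubber interface, ΣR_partial = 0.1959 m·K/W.
T_interface = T_in − Q'·ΣR_partial = 69.3 °C − (77.55)(0.1959) = 54.1 °C

T = 54.1 °C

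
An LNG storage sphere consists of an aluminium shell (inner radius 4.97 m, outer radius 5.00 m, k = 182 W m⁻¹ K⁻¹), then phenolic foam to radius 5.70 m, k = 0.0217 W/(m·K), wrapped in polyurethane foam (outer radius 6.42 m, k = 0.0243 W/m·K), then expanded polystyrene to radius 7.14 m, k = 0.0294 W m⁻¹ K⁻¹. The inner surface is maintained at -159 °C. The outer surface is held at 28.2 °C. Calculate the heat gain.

Treat each layer as a resistance in series:
  R_aluminium = (1/4.97 − 1/5.00)/(4πk) = 0.001207/(4π·182) = 5.279×10^-7 K/W
  R_phenolic foam = (1/5.00 − 1/5.70)/(4πk) = 0.02456/(4π·0.0217) = 0.09007 K/W
  R_polyurethane foam = (1/5.70 − 1/6.42)/(4πk) = 0.01968/(4π·0.0243) = 0.06443 K/W
  R_expanded polystyrene = (1/6.42 − 1/7.14)/(4πk) = 0.01571/(4π·0.0294) = 0.04251 K/W
ΣR = 5.279×10^-7 + 0.09007 + 0.06443 + 0.04251 = 0.1970 K/W
Q = ΔT/ΣR = (-159 °C − 28.2 °C)/0.1970 = -950 W
(Negative Q ⇒ heat flows inward; heat gain = 950 W.)

Q = 950 W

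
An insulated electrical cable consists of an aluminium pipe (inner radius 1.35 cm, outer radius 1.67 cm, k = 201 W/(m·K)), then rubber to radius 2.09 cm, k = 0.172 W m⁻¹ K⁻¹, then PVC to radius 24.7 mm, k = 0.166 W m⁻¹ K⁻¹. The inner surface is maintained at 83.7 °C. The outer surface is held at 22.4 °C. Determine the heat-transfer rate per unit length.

Q' = 167 W/m

Resistance network (inner→outer):
  R'_aluminium = ln(0.0167/0.0135)/(2πk) = 0.2127/(2π·201) = 1.684×10^-4 m·K/W
  R'_rubber = ln(0.0209/0.0167)/(2πk) = 0.2243/(2π·0.172) = 0.2076 m·K/W
  R'_PVC = ln(0.0247/0.0209)/(2πk) = 0.1671/(2π·0.166) = 0.1602 m·K/W
ΣR = 1.684×10^-4 + 0.2076 + 0.1602 = 0.3680 m·K/W
Q' = ΔT/ΣR = (83.7 °C − 22.4 °C)/0.3680 = 167 W/m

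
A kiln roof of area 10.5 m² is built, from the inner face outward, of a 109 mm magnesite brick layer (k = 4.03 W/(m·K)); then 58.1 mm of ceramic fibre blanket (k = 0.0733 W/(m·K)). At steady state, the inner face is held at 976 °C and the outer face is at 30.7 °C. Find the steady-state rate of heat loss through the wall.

Q = 12.1 kW

Resistance network (inner→outer):
  R_magnesite brick = L/(kA) = 0.109/(4.03·10.5) = 0.002576 K/W
  R_ceramic fibre blanket = L/(kA) = 0.0581/(0.0733·10.5) = 0.07549 K/W
ΣR = 0.002576 + 0.07549 = 0.07807 K/W
Q = ΔT/ΣR = (976 °C − 30.7 °C)/0.07807 = 12100 W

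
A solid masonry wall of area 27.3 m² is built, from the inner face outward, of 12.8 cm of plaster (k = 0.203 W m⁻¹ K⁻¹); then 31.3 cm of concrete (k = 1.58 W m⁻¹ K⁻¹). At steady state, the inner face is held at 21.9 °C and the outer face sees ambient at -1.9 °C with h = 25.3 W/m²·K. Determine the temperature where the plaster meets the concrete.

Resistance network (inner→outer):
  R_plaster = L/(kA) = 0.128/(0.203·27.3) = 0.02310 K/W
  R_concrete = L/(kA) = 0.313/(1.58·27.3) = 0.007256 K/W
  R_conv,out = 1/(hA) = 1/(25.3·27.3) = 0.001448 K/W
ΣR = 0.02310 + 0.007256 + 0.001448 = 0.03180 K/W
Q = ΔT/ΣR = (21.9 °C − -1.9 °C)/0.03180 = 748.4 W
From the inner boundary to the plaster/concrete interface, ΣR_partial = 0.02310 K/W.
T_interface = T_in − Q·ΣR_partial = 21.9 °C − (748.4)(0.02310) = 4.61 °C

T = 4.61 °C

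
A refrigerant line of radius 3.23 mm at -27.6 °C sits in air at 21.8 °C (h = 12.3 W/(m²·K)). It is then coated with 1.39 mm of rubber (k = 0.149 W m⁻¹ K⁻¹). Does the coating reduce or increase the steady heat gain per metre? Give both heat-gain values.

increases: 12.3 → 15.5 W/m

Critical radius for a cylinder: r_cr = k/h = 0.0121 m = 1.21 cm.
Outer radius after coating: r₂ = 0.00323 + 0.00139 = 0.00462 m.
Since r₁ < r_cr and r₂ ≤ r_cr, the coating moves toward the maximum at r_cr — heat gain rises.
Bare: R = 1/(2πr₁h) = 4.006 m·K/W; Q = 49.4/4.006 = 12.3 W/m.
Coated: R = R_cond + R_conv = 3.183 m·K/W; Q = 49.4/3.183 = 15.5 W/m.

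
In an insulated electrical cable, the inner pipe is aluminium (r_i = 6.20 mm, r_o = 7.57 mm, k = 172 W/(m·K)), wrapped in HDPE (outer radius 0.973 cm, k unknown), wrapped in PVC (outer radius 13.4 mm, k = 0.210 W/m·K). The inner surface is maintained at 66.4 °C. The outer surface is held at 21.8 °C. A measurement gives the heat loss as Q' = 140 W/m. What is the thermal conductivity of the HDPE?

ΣR = ΔT/Q' = |66.4 − 21.8|/140 = 0.3186 m·K/W
Known resistances:
  R'_aluminium = ln(0.00757/0.00620)/(2πk) = 0.1996/(2π·172) = 1.847×10^-4 m·K/W
  R'_PVC = ln(0.0134/0.00973)/(2πk) = 0.3200/(2π·0.210) = 0.2426 m·K/W
R_HDPE = ΣR − ΣR_known = 0.3186 − 0.2428 = 0.07580 m·K/W
ln(r₂/r₁)/(2πk) = 0.07580 ⇒ k = 0.2510/(2π·0.07580) = 0.527 W/m·K

k = 0.527 W/m·K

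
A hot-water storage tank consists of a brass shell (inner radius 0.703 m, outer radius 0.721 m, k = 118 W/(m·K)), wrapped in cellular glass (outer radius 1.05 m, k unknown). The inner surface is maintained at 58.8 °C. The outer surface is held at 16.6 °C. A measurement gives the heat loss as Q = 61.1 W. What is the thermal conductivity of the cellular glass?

ΣR = ΔT/Q = |58.8 − 16.6|/61.1 = 0.6907 K/W
Known resistances:
  R_brass = (1/0.703 − 1/0.721)/(4πk) = 0.03551/(4π·118) = 2.395×10^-5 K/W
R_cellular glass = ΣR − ΣR_known = 0.6907 − 2.395×10^-5 = 0.6907 K/W
(1/r₁−1/r₂)/(4πk) = 0.6907 ⇒ k = 0.4346/(4π·0.6907) = 0.0501 W/m·K

k = 0.0501 W/m·K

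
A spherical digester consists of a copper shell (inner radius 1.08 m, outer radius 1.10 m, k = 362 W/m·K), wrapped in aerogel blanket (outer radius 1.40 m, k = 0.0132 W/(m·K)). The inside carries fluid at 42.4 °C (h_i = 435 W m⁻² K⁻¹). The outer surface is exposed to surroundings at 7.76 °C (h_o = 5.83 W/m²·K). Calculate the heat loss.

Q = 29.3 W

Series thermal resistances, inner to outer:
  R_conv,in = 1/(4πr²h) = 1/(4π·1.08²·435) = 1.568×10^-4 K/W
  R_copper = (1/1.08 − 1/1.10)/(4πk) = 0.01684/(4π·362) = 3.701×10^-6 K/W
  R_aerogel blanket = (1/1.10 − 1/1.40)/(4πk) = 0.1948/(4π·0.0132) = 1.174 K/W
  R_conv,out = 1/(4πr²h) = 1/(4π·1.40²·5.83) = 0.006964 K/W
ΣR = 1.568×10^-4 + 3.701×10^-6 + 1.174 + 0.006964 = 1.181 K/W
Q = ΔT/ΣR = (42.4 °C − 7.76 °C)/1.181 = 29.3 W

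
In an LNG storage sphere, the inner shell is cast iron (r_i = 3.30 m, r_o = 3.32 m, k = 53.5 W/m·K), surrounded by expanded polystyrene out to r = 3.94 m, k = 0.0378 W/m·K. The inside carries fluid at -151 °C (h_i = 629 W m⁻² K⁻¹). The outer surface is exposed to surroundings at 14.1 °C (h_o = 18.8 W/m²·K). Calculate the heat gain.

Treat each layer as a resistance in series:
  R_conv,in = 1/(4πr²h) = 1/(4π·3.30²·629) = 1.162×10^-5 K/W
  R_cast iron = (1/3.30 − 1/3.32)/(4πk) = 0.001825/(4π·53.5) = 2.715×10^-6 K/W
  R_expanded polystyrene = (1/3.32 − 1/3.94)/(4πk) = 0.04740/(4π·0.0378) = 0.09978 K/W
  R_conv,out = 1/(4πr²h) = 1/(4π·3.94²·18.8) = 2.727×10^-4 K/W
ΣR = 1.162×10^-5 + 2.715×10^-6 + 0.09978 + 2.727×10^-4 = 0.1001 K/W
Q = ΔT/ΣR = (-151 °C − 14.1 °C)/0.1001 = -1650 W
(Negative Q ⇒ heat flows inward; heat gain = 1650 W.)

Q = 1650 W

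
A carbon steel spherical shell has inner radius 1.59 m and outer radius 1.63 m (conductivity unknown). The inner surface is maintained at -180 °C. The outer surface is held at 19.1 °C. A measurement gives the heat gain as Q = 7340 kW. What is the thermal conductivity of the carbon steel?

k = 45.3 W/m·K

ΣR = ΔT/Q = |-180 − 19.1|/7.34×10^6 = 2.713×10^-5 K/W
(1/r₁−1/r₂)/(4πk) = 2.713×10^-5 ⇒ k = 0.01543/(4π·2.713×10^-5) = 45.3 W/m·K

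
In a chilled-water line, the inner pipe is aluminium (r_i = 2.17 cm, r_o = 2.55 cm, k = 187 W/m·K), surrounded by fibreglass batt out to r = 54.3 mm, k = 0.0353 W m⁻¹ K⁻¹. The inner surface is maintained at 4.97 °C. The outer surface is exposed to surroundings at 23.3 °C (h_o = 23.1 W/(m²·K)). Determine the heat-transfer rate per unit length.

Treat each layer as a resistance in series:
  R'_aluminium = ln(0.0255/0.0217)/(2πk) = 0.1614/(2π·187) = 1.373×10^-4 m·K/W
  R'_fibreglass batt = ln(0.0543/0.0255)/(2πk) = 0.7558/(2π·0.0353) = 3.408 m·K/W
  R'_conv,out = 1/(2πr h) = 1/(2π·0.0543·23.1) = 0.1269 m·K/W
ΣR = 1.373×10^-4 + 3.408 + 0.1269 = 3.535 m·K/W
Q' = ΔT/ΣR = (4.97 °C − 23.3 °C)/3.535 = -5.19 W/m
(Negative Q' ⇒ heat flows inward; heat gain = 5.19 W/m.)

Q' = 5.19 W/m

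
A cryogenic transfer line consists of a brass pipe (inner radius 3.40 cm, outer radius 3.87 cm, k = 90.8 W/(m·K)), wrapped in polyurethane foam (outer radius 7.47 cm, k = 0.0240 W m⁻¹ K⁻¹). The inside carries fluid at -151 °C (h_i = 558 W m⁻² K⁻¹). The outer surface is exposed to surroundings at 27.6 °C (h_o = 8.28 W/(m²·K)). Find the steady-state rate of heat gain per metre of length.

Q' = 38.6 W/m

Series thermal resistances, inner to outer:
  R'_conv,in = 1/(2πr h) = 1/(2π·0.0340·558) = 0.008389 m·K/W
  R'_brass = ln(0.0387/0.0340)/(2πk) = 0.1295/(2π·90.8) = 2.270×10^-4 m·K/W
  R'_polyurethane foam = ln(0.0747/0.0387)/(2πk) = 0.6576/(2π·0.0240) = 4.361 m·K/W
  R'_conv,out = 1/(2πr h) = 1/(2π·0.0747·8.28) = 0.2573 m·K/W
ΣR = 0.008389 + 2.270×10^-4 + 4.361 + 0.2573 = 4.627 m·K/W
Q' = ΔT/ΣR = (-151 °C − 27.6 °C)/4.627 = -38.6 W/m
(Negative Q' ⇒ heat flows inward; heat gain = 38.6 W/m.)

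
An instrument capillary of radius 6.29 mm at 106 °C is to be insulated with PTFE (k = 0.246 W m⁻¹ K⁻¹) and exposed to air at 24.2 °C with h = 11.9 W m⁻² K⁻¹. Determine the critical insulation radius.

r_cr = 2.07 cm

For a cylinder, r_cr = k_ins/h = 0.246/11.9 = 0.0207 m = 2.07 cm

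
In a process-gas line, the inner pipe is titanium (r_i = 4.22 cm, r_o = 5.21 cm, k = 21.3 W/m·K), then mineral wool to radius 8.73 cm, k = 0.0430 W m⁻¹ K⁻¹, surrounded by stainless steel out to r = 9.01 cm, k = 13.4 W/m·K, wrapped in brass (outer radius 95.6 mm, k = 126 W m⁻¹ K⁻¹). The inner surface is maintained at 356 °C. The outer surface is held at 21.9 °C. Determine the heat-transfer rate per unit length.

Q' = 175 W/m

Resistance network (inner→outer):
  R'_titanium = ln(0.0521/0.0422)/(2πk) = 0.2107/(2π·21.3) = 0.001575 m·K/W
  R'_mineral wool = ln(0.0873/0.0521)/(2πk) = 0.5162/(2π·0.0430) = 1.911 m·K/W
  R'_stainless steel = ln(0.0901/0.0873)/(2πk) = 0.03157/(2π·13.4) = 3.750×10^-4 m·K/W
  R'_brass = ln(0.0956/0.0901)/(2πk) = 0.05925/(2π·126) = 7.484×10^-5 m·K/W
ΣR = 0.001575 + 1.911 + 3.750×10^-4 + 7.484×10^-5 = 1.913 m·K/W
Q' = ΔT/ΣR = (356 °C − 21.9 °C)/1.913 = 175 W/m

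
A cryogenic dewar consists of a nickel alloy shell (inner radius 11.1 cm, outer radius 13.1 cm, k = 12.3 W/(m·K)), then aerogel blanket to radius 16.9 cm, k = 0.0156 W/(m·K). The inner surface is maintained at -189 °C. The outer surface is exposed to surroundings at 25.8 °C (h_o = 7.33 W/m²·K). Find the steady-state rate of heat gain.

Resistance network (inner→outer):
  R_nickel alloy = (1/0.111 − 1/0.131)/(4πk) = 1.375/(4π·12.3) = 0.008899 K/W
  R_aerogel blanket = (1/0.131 − 1/0.169)/(4πk) = 1.716/(4π·0.0156) = 8.756 K/W
  R_conv,out = 1/(4πr²h) = 1/(4π·0.169²·7.33) = 0.3801 K/W
ΣR = 0.008899 + 8.756 + 0.3801 = 9.145 K/W
Q = ΔT/ΣR = (-189 °C − 25.8 °C)/9.145 = -23.5 W
(Negative Q ⇒ heat flows inward; heat gain = 23.5 W.)

Q = 23.5 W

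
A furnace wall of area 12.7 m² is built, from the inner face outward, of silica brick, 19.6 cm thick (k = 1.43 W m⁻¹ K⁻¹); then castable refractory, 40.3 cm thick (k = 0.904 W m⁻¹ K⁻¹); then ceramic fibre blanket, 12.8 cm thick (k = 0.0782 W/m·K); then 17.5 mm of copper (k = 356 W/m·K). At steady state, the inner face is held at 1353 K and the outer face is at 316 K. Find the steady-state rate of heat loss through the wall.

Q = 5.93 kW

Resistance network (inner→outer):
  R_silica brick = L/(kA) = 0.196/(1.43·12.7) = 0.01079 K/W
  R_castable refractory = L/(kA) = 0.403/(0.904·12.7) = 0.03510 K/W
  R_ceramic fibre blanket = L/(kA) = 0.128/(0.0782·12.7) = 0.1289 K/W
  R_copper = L/(kA) = 0.0175/(356·12.7) = 3.871×10^-6 K/W
ΣR = 0.01079 + 0.03510 + 0.1289 + 3.871×10^-6 = 0.1748 K/W
Q = ΔT/ΣR = (1353 K − 316 K)/0.1748 = 5930 W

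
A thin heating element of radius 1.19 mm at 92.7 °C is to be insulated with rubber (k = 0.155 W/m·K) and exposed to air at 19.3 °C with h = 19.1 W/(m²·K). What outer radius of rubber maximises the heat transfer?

r_cr = 0.812 cm

For a cylinder, r_cr = k_ins/h = 0.155/19.1 = 0.00812 m = 0.812 cm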